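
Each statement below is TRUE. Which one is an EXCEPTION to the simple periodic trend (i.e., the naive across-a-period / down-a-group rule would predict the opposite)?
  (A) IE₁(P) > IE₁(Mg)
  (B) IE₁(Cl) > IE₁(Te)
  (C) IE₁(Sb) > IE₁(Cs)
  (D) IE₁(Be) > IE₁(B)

(D)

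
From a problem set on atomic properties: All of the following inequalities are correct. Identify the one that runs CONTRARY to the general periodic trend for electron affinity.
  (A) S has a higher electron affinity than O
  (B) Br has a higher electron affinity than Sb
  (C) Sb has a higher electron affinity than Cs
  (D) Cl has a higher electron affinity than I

The general trend: electron affinity increases across a period and decreases down a group.
(A) S (period 3, group 16) vs O (period 2, group 16): the stated order contradicts the simple trend.
(B) Br (period 4, group 17) vs Sb (period 5, group 15): the stated order agrees with the simple trend.
(C) Sb (period 5, group 15) vs Cs (period 6, group 1): the stated order agrees with the simple trend.
(D) Cl (period 3, group 17) vs I (period 5, group 17): the stated order agrees with the simple trend.
The exception is (A): the compact 2p subshell of O repels the added electron more than S's larger 3p does.

(A)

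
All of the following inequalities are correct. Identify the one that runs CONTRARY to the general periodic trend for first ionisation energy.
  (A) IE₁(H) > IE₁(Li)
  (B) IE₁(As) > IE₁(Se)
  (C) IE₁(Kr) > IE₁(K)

The general trend: first ionisation energy increases across a period and decreases down a group.
(A) H (period 1, group 1) vs Li (period 2, group 1): the stated order agrees with the simple trend.
(B) As (period 4, group 15) vs Se (period 4, group 16): the stated order contradicts the simple trend.
(C) Kr (period 4, group 18) vs K (period 4, group 1): the stated order agrees with the simple trend.
The exception is (B): Se (4p⁴) ionizes more easily than half-filled As (4p³).

(B)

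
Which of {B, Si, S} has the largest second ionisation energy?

B

After 1 electron has been removed, what remains? B⁺ still has 2 valence electrons; Si⁺ still has 3 valence electrons; S⁺ still has 5 valence electrons.
All are still removing valence electrons, so compare the +1 ions as you would atoms: IE_2 generally rises across a period (higher Z_eff) and falls down a group (larger shell), subject to the usual subshell exceptions.
Valence configurations: B⁺ [He]2s², Si⁺ [Ne]3s²3p¹, S⁺ [Ne]3s²3p³.
The numbers (kJ/mol): B 2427, Si 1577, S 2252.
Hence IE_2: Si < S < B.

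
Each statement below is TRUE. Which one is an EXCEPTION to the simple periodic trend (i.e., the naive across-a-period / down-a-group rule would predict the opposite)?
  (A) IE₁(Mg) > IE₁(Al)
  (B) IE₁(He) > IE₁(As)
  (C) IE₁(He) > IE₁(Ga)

The general trend: IE₁ increases across a period and decreases down a group.
(A) Mg (period 3, group 2) vs Al (period 3, group 13): the stated order contradicts the simple trend.
(B) He (period 1, group 18) vs As (period 4, group 15): the stated order agrees with the simple trend.
(C) He (period 1, group 18) vs Ga (period 4, group 13): the stated order agrees with the simple trend.
The exception is (A): Al's single 3p electron is easier to remove than one from Mg's filled 3s².

(A)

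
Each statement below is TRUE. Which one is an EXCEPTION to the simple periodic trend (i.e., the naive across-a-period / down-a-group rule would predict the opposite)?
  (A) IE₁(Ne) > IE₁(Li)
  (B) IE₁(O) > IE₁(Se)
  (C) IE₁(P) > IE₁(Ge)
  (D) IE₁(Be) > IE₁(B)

(D)

The general trend: first ionization energy increases across a period and decreases down a group.
(A) Ne (period 2, group 18) vs Li (period 2, group 1): the stated order agrees with the simple trend.
(B) O (period 2, group 16) vs Se (period 4, group 16): the stated order agrees with the simple trend.
(C) P (period 3, group 15) vs Ge (period 4, group 14): the stated order agrees with the simple trend.
(D) Be (period 2, group 2) vs B (period 2, group 13): the stated order contradicts the simple trend.
The exception is (D): removing B's lone 2p electron is easier than breaking Be's filled 2s².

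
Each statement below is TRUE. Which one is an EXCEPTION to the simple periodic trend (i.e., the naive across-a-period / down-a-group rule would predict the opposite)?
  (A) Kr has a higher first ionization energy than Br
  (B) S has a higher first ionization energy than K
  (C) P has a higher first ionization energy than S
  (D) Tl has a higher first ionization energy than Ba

The general trend: first ionization energy increases across a period and decreases down a group.
(A) Kr (period 4, group 18) vs Br (period 4, group 17): the stated order agrees with the simple trend.
(B) S (period 3, group 16) vs K (period 4, group 1): the stated order agrees with the simple trend.
(C) P (period 3, group 15) vs S (period 3, group 16): the stated order contradicts the simple trend.
(D) Tl (period 6, group 13) vs Ba (period 6, group 2): the stated order agrees with the simple trend.
The exception is (C): S (3p⁴) ionizes more easily than half-filled P (3p³) because the paired 3p electron in S is pushed out by e⁻–e⁻ repulsion.

(C)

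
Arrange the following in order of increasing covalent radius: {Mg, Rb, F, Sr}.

F < Mg < Sr < Rb

Radius decreases left→right (rising Z_eff, same n) and increases top→bottom (higher n).
Here both period and group differ, so the two effects have to be weighed against each other.
Mg > F: relative to F, both the across-period and down-group shifts push Mg's atomic radius up.
Sr > Mg: they share group 2; the group trend gives Sr the larger value.
Rb > Sr: Rb lies to the left of Sr in period 5, so the across-period effect alone puts Rb larger.
Tabulated atomic radius (pm): F 64, Mg 139, Rb 210, Sr 185.
So from smallest to largest: F < Mg < Sr < Rb.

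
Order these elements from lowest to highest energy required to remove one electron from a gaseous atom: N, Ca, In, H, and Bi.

First ionization energy rises across a period (greater Z_eff holds electrons more tightly) and falls down a group (valence electrons are farther from the nucleus).
These span different periods and groups, so the two trends combine.
Ca > In: the two effects oppose for this pair; the down-group effect wins (590 vs 558 kJ/mol).
Bi > Ca: the two effects oppose for this pair; the across-period effect wins (703 vs 590 kJ/mol).
H > Bi: period and group pull opposite ways; the down-group shift dominates (1312 vs 703 kJ/mol).
N > H: period and group pull opposite ways; the across-period shift dominates (1402 vs 1312 kJ/mol).
Approximate values (kJ/mol): H 1312, N 1402, Ca 590, In 558, Bi 703.
So from lowest to highest: In < Ca < Bi < H < N.

In, Ca, Bi, H, N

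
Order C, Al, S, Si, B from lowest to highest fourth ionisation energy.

Si < S < C < Al < B

IE_4 is the cost of taking one more electron from the +3 cation: C³⁺ still has 1 valence electron; Al³⁺ is the bare [Ne] core; S³⁺ still has 3 valence electrons; Si³⁺ still has 1 valence electron; B³⁺ is the bare [He] core.
Pulling an electron out of a noble-gas core costs far more than removing a remaining valence electron, so Al and B sit at the high end of IE_4.
Valence configurations: C³⁺ [He]2s¹, S³⁺ [Ne]3s²3p¹, Si³⁺ [Ne]3s¹.
Approximate IE_4 values (kJ/mol): C 6223, Al 11577, S 4556, Si 4356, B 25026.
So the fourth ionization energies run Si < S < C < Al < B.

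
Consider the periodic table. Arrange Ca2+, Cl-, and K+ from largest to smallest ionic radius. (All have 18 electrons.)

All of these have 18 electrons, so size is governed by nuclear charge alone: the more protons, the stronger the pull on the same electron cloud, and the smaller the ion.
Nuclear charges: Ca2+ (Z=20), K+ (Z=19), Cl- (Z=17).
Largest to smallest: Cl- > K+ > Ca2+.

Cl-, K+, Ca2+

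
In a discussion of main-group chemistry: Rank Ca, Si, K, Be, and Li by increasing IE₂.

Ca < Si < Be < K < Li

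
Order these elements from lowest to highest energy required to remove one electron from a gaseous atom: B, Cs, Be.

Be is in period 2, group 2; B is in period 2, group 13; Cs is in period 6, group 1.
Removing the outermost electron gets harder across a period and easier down a group.
Here both period and group differ, so the two effects have to be weighed against each other.
B > Cs: relative to Cs, both the across-period and down-group shifts push B's first ionization energy up.
Be > B: this pair runs against the simple trend — see the exception note.
Note the exception: Be has a higher first ionization energy than B, contrary to the simple trend — removing B's lone 2p electron is easier than breaking Be's filled 2s².
For reference (kJ/mol): Be 900, B 801, Cs 376.
So from lowest to highest: Cs < B < Be.

Cs, B, Be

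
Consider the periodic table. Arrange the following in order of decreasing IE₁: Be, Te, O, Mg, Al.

O > Be > Te > Mg > Al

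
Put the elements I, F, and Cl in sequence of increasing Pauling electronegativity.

I < Cl < F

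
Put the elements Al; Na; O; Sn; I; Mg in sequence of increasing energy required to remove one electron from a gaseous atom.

O is in period 2, group 16; Na is in period 3, group 1; Mg is in period 3, group 2; Al is in period 3, group 13; Sn is in period 5, group 14; I is in period 5, group 17.
First ionization energy rises across a period (greater Z_eff holds electrons more tightly) and falls down a group (valence electrons are farther from the nucleus).
These span different periods and groups, so the two trends combine.
Al > Na: Al lies to the right of Na in period 3, so the across-period effect alone puts Al higher.
Sn > Al: the two effects oppose for this pair; the across-period effect wins (709 vs 578 kJ/mol).
Mg > Sn: the two effects oppose for this pair; the down-group effect wins (738 vs 709 kJ/mol).
I > Mg: period and group pull opposite ways; the across-period shift dominates (1008 vs 738 kJ/mol).
O > I: the two effects oppose for this pair; the down-group effect wins (1314 vs 1008 kJ/mol).
Note the exception: Mg has a higher first ionization energy than Al, contrary to the simple trend — Al's single 3p electron is easier to remove than one from Mg's filled 3s².
Tabulated first ionization energy (kJ/mol): O 1314, Na 496, Mg 738, Al 578, Sn 709, I 1008.
So from lowest to highest: Na < Al < Sn < Mg < I < O.

Na < Al < Sn < Mg < I < O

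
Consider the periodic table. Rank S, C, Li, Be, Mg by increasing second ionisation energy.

Mg < Be < S < C < Li

IE_2 is the cost of taking one more electron from the +1 cation: S⁺ still has 5 valence electrons; C⁺ still has 3 valence electrons; Li⁺ is the bare [He] core; Be⁺ still has 1 valence electron; Mg⁺ still has 1 valence electron.
Breaking into a closed-shell core is much more expensive than removing a leftover valence electron — Li has the largest IE_2 here.
Valence configurations: S⁺ [Ne]3s²3p³, C⁺ [He]2s²2p¹, Be⁺ [He]2s¹, Mg⁺ [Ne]3s¹.
The numbers (kJ/mol): S 2252, C 2353, Li 7298, Be 1757, Mg 1451.
Putting it together, IE_2: Mg < Be < S < C < Li.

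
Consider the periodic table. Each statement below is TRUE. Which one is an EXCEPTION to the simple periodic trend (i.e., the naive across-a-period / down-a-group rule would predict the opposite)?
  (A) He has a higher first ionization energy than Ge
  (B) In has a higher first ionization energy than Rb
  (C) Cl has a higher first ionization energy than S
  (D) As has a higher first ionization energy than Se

The general trend: first ionization energy increases across a period and decreases down a group.
(A) He (period 1, group 18) vs Ge (period 4, group 14): the stated order agrees with the simple trend.
(B) In (period 5, group 13) vs Rb (period 5, group 1): the stated order agrees with the simple trend.
(C) Cl (period 3, group 17) vs S (period 3, group 16): the stated order agrees with the simple trend.
(D) As (period 4, group 15) vs Se (period 4, group 16): the stated order contradicts the simple trend.
The exception is (D): Se (4p⁴) ionizes more easily than half-filled As (4p³).

(D)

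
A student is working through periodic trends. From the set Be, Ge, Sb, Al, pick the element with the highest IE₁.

Be

Removing the outermost electron gets harder across a period and easier down a group.
These sit on a diagonal, where the across-period and down-group effects partly cancel.
Ge > Al: the two effects oppose for this pair; the across-period effect wins (762 vs 578 kJ/mol).
Sb > Ge: the two effects oppose for this pair; the across-period effect wins (831 vs 762 kJ/mol).
Be > Sb: period and group pull opposite ways; the down-group shift dominates (900 vs 831 kJ/mol).
For reference (kJ/mol): Be 900, Al 578, Ge 762, Sb 831.
The highest IE₁ among these belongs to Be.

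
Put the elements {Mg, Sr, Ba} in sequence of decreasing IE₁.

Mg is in period 3, group 2; Sr is in period 5, group 2; Ba is in period 6, group 2.
First ionization energy rises across a period (greater Z_eff holds electrons more tightly) and falls down a group (valence electrons are farther from the nucleus).
All are in group 2, so first ionization energy increases up the group.
So from highest to lowest: Mg > Sr > Ba.

Mg > Sr > Ba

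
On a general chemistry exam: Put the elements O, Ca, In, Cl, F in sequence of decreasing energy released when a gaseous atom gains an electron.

Cl, F, O, In, Ca

Adding an electron releases more energy for atoms nearer the top right (short of the noble gases).
These span different periods and groups, so the two trends combine.
In > Ca: the two effects oppose for this pair; the across-period effect wins (29 vs 2 kJ/mol).
O > In: both effects reinforce here, so O is clearly the higher of the two.
F > O: both are in period 2; the period trend gives F the larger value.
Cl > F: this pair runs against the simple trend — see the exception note.
Note the exception: Cl has a higher electron affinity than F, contrary to the simple trend — F's small 2p subshell makes the incoming electron feel strong e⁻–e⁻ repulsion, so Cl actually releases more energy on gaining an electron.
Approximate values (kJ/mol): O 141, F 328, Cl 349, Ca 2, In 29.
So from highest to lowest: Cl > F > O > In > Ca.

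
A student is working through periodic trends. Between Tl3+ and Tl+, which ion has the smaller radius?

Tl3+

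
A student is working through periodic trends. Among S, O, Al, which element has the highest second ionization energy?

IE_2 is the cost of taking one more electron from the +1 cation: S⁺ still has 5 valence electrons; O⁺ still has 5 valence electrons; Al⁺ still has 2 valence electrons.
All are still removing valence electrons, so compare the +1 ions as you would atoms: IE_2 generally rises across a period (higher Z_eff) and falls down a group (larger shell), subject to the usual subshell exceptions.
Valence configurations: S⁺ [Ne]3s²3p³, O⁺ [He]2s²2p³, Al⁺ [Ne]3s².
Approximate IE_2 values (kJ/mol): S 2252, O 3388, Al 1817.
Putting it together, IE_2: Al < S < O.

O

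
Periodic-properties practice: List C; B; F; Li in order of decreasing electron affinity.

F > C > Li > B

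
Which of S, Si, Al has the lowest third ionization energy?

Al

After 2 electrons have been removed, what remains? S²⁺ still has 4 valence electrons; Si²⁺ still has 2 valence electrons; Al²⁺ still has 1 valence electron.
All are still removing valence electrons, so compare the +2 ions as you would atoms: IE_3 generally rises across a period (higher Z_eff) and falls down a group (larger shell), subject to the usual subshell exceptions.
Valence configurations: S²⁺ [Ne]3s²3p², Si²⁺ [Ne]3s², Al²⁺ [Ne]3s¹.
Approximate IE_3 values (kJ/mol): S 3357, Si 3232, Al 2745.
Overall IE_3 order: Al < Si < S.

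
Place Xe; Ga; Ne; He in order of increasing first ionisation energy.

Across a period the outer electron is held more tightly (higher IE₁); down a group it sits in a higher shell, more shielded, and comes off more easily.
Neither a single period nor a single group — weigh both effects.
Xe > Ga: the two effects oppose for this pair; the across-period effect wins (1170 vs 579 kJ/mol).
Ne > Xe: they share group 18; the group trend gives Ne the larger value.
He > Ne: He sits above Ne in group 18, so the down-group effect alone puts He higher.
Approximate values (kJ/mol): He 2372, Ne 2081, Ga 579, Xe 1170.
So from lowest to highest: Ga < Xe < Ne < He.

Ga, Xe, Ne, He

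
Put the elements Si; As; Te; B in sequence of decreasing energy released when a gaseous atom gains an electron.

Te > Si > As > B

B is in period 2, group 13; Si is in period 3, group 14; As is in period 4, group 15; Te is in period 5, group 16.
Atoms with high Z_eff and room in the valence shell (especially the halogens) have the most exothermic electron affinities.
These sit on a diagonal, where the across-period and down-group effects partly cancel.
As > B: period and group pull opposite ways; the across-period shift dominates (78 vs 27 kJ/mol).
Si > As: the two effects oppose for this pair; the down-group effect wins (134 vs 78 kJ/mol).
Te > Si: the two effects oppose for this pair; the across-period effect wins (190 vs 134 kJ/mol).
Tabulated electron affinity (kJ/mol): B 27, Si 134, As 78, Te 190.
So from highest to lowest: Te > Si > As > B.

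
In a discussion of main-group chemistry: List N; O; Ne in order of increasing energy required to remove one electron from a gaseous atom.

Removing the outermost electron gets harder across a period and easier down a group.
All lie in period 2; the across-period trend (first ionization energy increases left to right) applies, with the exception below.
Note the exception: N has a higher first ionization energy than O, contrary to the simple trend — pairing an electron in O's 2p⁴ costs repulsion energy, so O ionizes more easily than half-filled N (2p³).
Approximate values (kJ/mol): N 1402, O 1314, Ne 2081.
So from lowest to highest: O < N < Ne.

O < N < Ne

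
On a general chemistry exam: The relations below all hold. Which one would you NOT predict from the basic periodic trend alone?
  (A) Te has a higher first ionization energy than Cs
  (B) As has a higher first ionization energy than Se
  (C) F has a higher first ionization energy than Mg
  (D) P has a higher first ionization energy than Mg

(B)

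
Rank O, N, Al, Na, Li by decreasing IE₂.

IE_2 is the cost of taking one more electron from the +1 cation: O⁺ still has 5 valence electrons; N⁺ still has 4 valence electrons; Al⁺ still has 2 valence electrons; Na⁺ is the bare [Ne] core; Li⁺ is the bare [He] core.
Pulling an electron out of a noble-gas core costs far more than removing a remaining valence electron, so Na and Li sit at the high end of IE_2.
Valence configurations: O⁺ [He]2s²2p³, N⁺ [He]2s²2p², Al⁺ [Ne]3s².
Approximate IE_2 values (kJ/mol): O 3388, N 2856, Al 1817, Na 4562, Li 7298.
So the second ionization energies run Al < N < O < Na < Li.

Li > Na > O > N > Al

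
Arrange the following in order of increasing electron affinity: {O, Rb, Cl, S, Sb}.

EA tends to increase across a period and decrease down a group, though the pattern is less regular than for IE or radius.
These span different periods and groups, so the two trends combine.
Sb > Rb: both are in period 5; the period trend gives Sb the larger value.
O > Sb: relative to Sb, both the across-period and down-group shifts push O's electron affinity up.
S > O: this pair runs against the simple trend — see the exception note.
Cl > S: both are in period 3; the period trend gives Cl the larger value.
Note the exception: S has a higher electron affinity than O, contrary to the simple trend — the compact 2p subshell of O repels the added electron more than S's larger 3p does.
Approximate values (kJ/mol): O 141, S 200, Cl 349, Rb 47, Sb 103.
So from lowest to highest: Rb < Sb < O < S < Cl.

Rb < Sb < O < S < Cl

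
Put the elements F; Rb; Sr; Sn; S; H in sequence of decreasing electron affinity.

F, S, Sn, H, Rb, Sr

H is in period 1, group 1; F is in period 2, group 17; S is in period 3, group 16; Rb is in period 5, group 1; Sr is in period 5, group 2; Sn is in period 5, group 14.
Electron affinity generally becomes more exothermic across a period toward the halogens and less exothermic down a group.
Neither a single period nor a single group — weigh both effects.
Rb > Sr: this pair runs against the simple trend — see the exception note.
H > Rb: they share group 1; the group trend gives H the larger value.
Sn > H: period and group pull opposite ways; the across-period shift dominates (107 vs 73 kJ/mol).
S > Sn: relative to Sn, both the across-period and down-group shifts push S's electron affinity up.
F > S: both effects reinforce here, so F is clearly the higher of the two.
Note the exception: Rb has a higher electron affinity than Sr, contrary to the simple trend — adding an electron to Sr (ns²) has to open a new, higher-energy np subshell, which is unfavourable.
Approximate values (kJ/mol): H 73, F 328, S 200, Rb 47, Sr 5, Sn 107.
So from highest to lowest: F > S > Sn > H > Rb > Sr.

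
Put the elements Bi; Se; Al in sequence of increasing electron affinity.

Al < Bi < Se

Al is in period 3, group 13; Se is in period 4, group 16; Bi is in period 6, group 15.
Adding an electron releases more energy for atoms nearer the top right (short of the noble gases).
These span different periods and groups, so the two trends combine.
Bi > Al: period and group pull opposite ways; the across-period shift dominates (91 vs 42 kJ/mol).
Se > Bi: both effects reinforce here, so Se is clearly the higher of the two.
Approximate values (kJ/mol): Al 42, Se 195, Bi 91.
So from lowest to highest: Al < Bi < Se.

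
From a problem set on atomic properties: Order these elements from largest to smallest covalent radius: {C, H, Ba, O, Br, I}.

Ba, I, Br, C, O, H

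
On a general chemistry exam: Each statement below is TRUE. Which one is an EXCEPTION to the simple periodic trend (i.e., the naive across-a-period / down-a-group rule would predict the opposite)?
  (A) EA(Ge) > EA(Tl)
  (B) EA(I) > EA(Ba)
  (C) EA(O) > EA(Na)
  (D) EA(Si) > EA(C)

The general trend: electron affinity increases across a period and decreases down a group.
(A) Ge (period 4, group 14) vs Tl (period 6, group 13): the stated order agrees with the simple trend.
(B) I (period 5, group 17) vs Ba (period 6, group 2): the stated order agrees with the simple trend.
(C) O (period 2, group 16) vs Na (period 3, group 1): the stated order agrees with the simple trend.
(D) Si (period 3, group 14) vs C (period 2, group 14): the stated order contradicts the simple trend.
The exception is (D): Si's larger, more diffuse 3p orbitals accept an added electron slightly more readily than C's compact 2p.

(D)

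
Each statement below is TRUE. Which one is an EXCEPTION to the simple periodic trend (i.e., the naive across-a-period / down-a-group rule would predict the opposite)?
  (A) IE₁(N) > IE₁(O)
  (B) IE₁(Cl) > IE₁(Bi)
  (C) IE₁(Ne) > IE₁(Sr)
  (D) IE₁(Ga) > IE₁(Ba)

The general trend: first ionisation energy increases across a period and decreases down a group.
(A) N (period 2, group 15) vs O (period 2, group 16): the stated order contradicts the simple trend.
(B) Cl (period 3, group 17) vs Bi (period 6, group 15): the stated order agrees with the simple trend.
(C) Ne (period 2, group 18) vs Sr (period 5, group 2): the stated order agrees with the simple trend.
(D) Ga (period 4, group 13) vs Ba (period 6, group 2): the stated order agrees with the simple trend.
The exception is (A): pairing an electron in O's 2p⁴ costs repulsion energy, so O ionizes more easily than half-filled N (2p³).

(A)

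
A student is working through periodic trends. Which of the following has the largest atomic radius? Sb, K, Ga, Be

Be is in period 2, group 2; K is in period 4, group 1; Ga is in period 4, group 13; Sb is in period 5, group 15.
Radius decreases left→right (rising Z_eff, same n) and increases top→bottom (higher n).
These span different periods and groups, so the two trends combine.
Ga > Be: the two effects oppose for this pair; the down-group effect wins (124 vs 102 pm).
Sb > Ga: the two effects oppose for this pair; the down-group effect wins (140 vs 124 pm).
K > Sb: the two effects oppose for this pair; the across-period effect wins (196 vs 140 pm).
For reference (pm): Be 102, K 196, Ga 124, Sb 140.
The largest atomic radius among these belongs to K.

K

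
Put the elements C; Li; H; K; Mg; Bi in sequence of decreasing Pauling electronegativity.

H is in period 1, group 1; Li is in period 2, group 1; C is in period 2, group 14; Mg is in period 3, group 2; K is in period 4, group 1; Bi is in period 6, group 15.
Electronegativity increases across a period and decreases down a group, tracking effective nuclear charge and atomic size.
These span different periods and groups, so the two trends combine.
Li > K: they share group 1; the group trend gives Li the larger value.
Mg > Li: period and group pull opposite ways; the across-period shift dominates (1.31 vs 0.98).
Bi > Mg: the two effects oppose for this pair; the across-period effect wins (2.02 vs 1.31).
H > Bi: the two effects oppose for this pair; the down-group effect wins (2.20 vs 2.02).
C > H: period and group pull opposite ways; the across-period shift dominates (2.55 vs 2.20).
For reference (Pauling): H 2.20, Li 0.98, C 2.55, Mg 1.31, K 0.82, Bi 2.02.
So from highest to lowest: C > H > Bi > Mg > Li > K.

C > H > Bi > Mg > Li > K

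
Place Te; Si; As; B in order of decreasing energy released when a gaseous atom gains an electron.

Te > Si > As > B

Adding an electron releases more energy for atoms nearer the top right (short of the noble gases).
These sit on a diagonal, where the across-period and down-group effects partly cancel.
As > B: the two effects oppose for this pair; the across-period effect wins (78 vs 27 kJ/mol).
Si > As: period and group pull opposite ways; the down-group shift dominates (134 vs 78 kJ/mol).
Te > Si: period and group pull opposite ways; the across-period shift dominates (190 vs 134 kJ/mol).
For reference (kJ/mol): B 27, Si 134, As 78, Te 190.
So from highest to lowest: Te > Si > As > B.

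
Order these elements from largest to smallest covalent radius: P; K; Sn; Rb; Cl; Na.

Rb > K > Na > Sn > P > Cl

Moving right in a period, electrons are added to the same shell under a stronger nuclear pull, so atoms get smaller; moving down, a new shell is opened and atoms get larger.
Neither a single period nor a single group — weigh both effects.
P > Cl: both are in period 3; the period trend gives P the larger value.
Sn > P: relative to P, both the across-period and down-group shifts push Sn's atomic radius up.
Na > Sn: period and group pull opposite ways; the across-period shift dominates (155 vs 140 pm).
K > Na: K sits below Na in group 1, so the down-group effect alone puts K larger.
Rb > K: Rb sits below K in group 1, so the down-group effect alone puts Rb larger.
For reference (pm): Na 155, P 111, Cl 99, K 196, Rb 210, Sn 140.
So from largest to smallest: Rb > K > Na > Sn > P > Cl.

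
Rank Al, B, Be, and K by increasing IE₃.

Al < B < K < Be

The third ionization energy removes an electron from the +2 ion. For each element: Al²⁺ still has 1 valence electron; B²⁺ still has 1 valence electron; Be²⁺ is the bare [He] core; K²⁺ is already 1 electron into the core.
Core electrons are held far more tightly than valence electrons, so K and Be top the IE_3 order.
Valence configurations: Al²⁺ [Ne]3s¹, B²⁺ [He]2s¹.
The numbers (kJ/mol): Al 2745, B 3660, Be 14849, K 4420.
So the third ionization energies run Al < B < K < Be.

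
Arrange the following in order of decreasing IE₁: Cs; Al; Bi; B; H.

H > B > Bi > Al > Cs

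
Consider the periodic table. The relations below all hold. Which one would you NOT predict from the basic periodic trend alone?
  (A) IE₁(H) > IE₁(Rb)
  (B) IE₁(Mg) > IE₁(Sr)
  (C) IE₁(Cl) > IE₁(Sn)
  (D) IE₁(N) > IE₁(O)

(D)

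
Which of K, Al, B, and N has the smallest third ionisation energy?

Al

After 2 electrons have been removed, what remains? K²⁺ is already 1 electron into the core; Al²⁺ still has 1 valence electron; B²⁺ still has 1 valence electron; N²⁺ still has 3 valence electrons.
Usually core removal costs more than valence removal, but here the competition is close: a tightly held n=2 valence electron can cost more to remove than an n=3 core electron, so the actual values have to decide it.
Valence configurations: Al²⁺ [Ne]3s¹, B²⁺ [He]2s¹, N²⁺ [He]2s²2p¹.
Approximate IE_3 values (kJ/mol): K 4420, Al 2745, B 3660, N 4578.
Overall IE_3 order: Al < B < K < N.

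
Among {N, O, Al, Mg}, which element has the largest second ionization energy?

O

Consider each +1 ion: N⁺ still has 4 valence electrons; O⁺ still has 5 valence electrons; Al⁺ still has 2 valence electrons; Mg⁺ still has 1 valence electron.
All are still removing valence electrons, so compare the +1 ions as you would atoms: IE_2 generally rises across a period (higher Z_eff) and falls down a group (larger shell), subject to the usual subshell exceptions.
Valence configurations: N⁺ [He]2s²2p², O⁺ [He]2s²2p³, Al⁺ [Ne]3s², Mg⁺ [Ne]3s¹.
Approximate IE_2 values (kJ/mol): N 2856, O 3388, Al 1817, Mg 1451.
So the second ionization energies run Mg < Al < N < O.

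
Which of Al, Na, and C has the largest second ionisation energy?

Na

Consider each +1 ion: Al⁺ still has 2 valence electrons; Na⁺ is the bare [Ne] core; C⁺ still has 3 valence electrons.
Pulling an electron out of a noble-gas core costs far more than removing a remaining valence electron, so Na sits at the high end of IE_2.
Valence configurations: Al⁺ [Ne]3s², C⁺ [He]2s²2p¹.
The numbers (kJ/mol): Al 1817, Na 4562, C 2353.
Hence IE_2: Al < C < Na.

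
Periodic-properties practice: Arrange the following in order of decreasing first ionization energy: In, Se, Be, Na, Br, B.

Br > Se > Be > B > In > Na

First ionization energy rises across a period (greater Z_eff holds electrons more tightly) and falls down a group (valence electrons are farther from the nucleus).
Neither a single period nor a single group — weigh both effects.
In > Na: the two effects oppose for this pair; the across-period effect wins (558 vs 496 kJ/mol).
B > In: B sits above In in group 13, so the down-group effect alone puts B higher.
Be > B: this pair runs against the simple trend — see the exception note.
Se > Be: the two effects oppose for this pair; the across-period effect wins (941 vs 900 kJ/mol).
Br > Se: Br lies to the right of Se in period 4, so the across-period effect alone puts Br higher.
Note the exception: Be has a higher first ionization energy than B, contrary to the simple trend — removing B's lone 2p electron is easier than breaking Be's filled 2s².
For reference (kJ/mol): Be 900, B 801, Na 496, Se 941, Br 1140, In 558.
So from highest to lowest: Br > Se > Be > B > In > Na.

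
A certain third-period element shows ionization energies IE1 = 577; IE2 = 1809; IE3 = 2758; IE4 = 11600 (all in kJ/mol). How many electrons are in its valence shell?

3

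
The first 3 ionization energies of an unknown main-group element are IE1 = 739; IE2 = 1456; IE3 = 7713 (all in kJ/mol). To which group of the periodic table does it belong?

Group 2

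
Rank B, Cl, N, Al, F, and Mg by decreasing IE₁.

F > N > Cl > B > Mg > Al

Across a period the outer electron is held more tightly (higher IE₁); down a group it sits in a higher shell, more shielded, and comes off more easily.
These span different periods and groups, so the two trends combine.
Mg > Al: this pair runs against the simple trend — see the exception note.
B > Mg: both effects reinforce here, so B is clearly the higher of the two.
Cl > B: the two effects oppose for this pair; the across-period effect wins (1251 vs 801 kJ/mol).
N > Cl: period and group pull opposite ways; the down-group shift dominates (1402 vs 1251 kJ/mol).
F > N: both are in period 2; the period trend gives F the larger value.
Note the exception: Mg has a higher first ionization energy than Al, contrary to the simple trend — Al's single 3p electron is easier to remove than one from Mg's filled 3s².
Approximate values (kJ/mol): B 801, N 1402, F 1681, Mg 738, Al 578, Cl 1251.
So from highest to lowest: F > N > Cl > B > Mg > Al.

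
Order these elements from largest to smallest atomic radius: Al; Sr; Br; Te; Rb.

Rb, Sr, Te, Al, Br

Across a period the added protons contract the valence shell; down a group each new principal shell makes the atom larger.
Here both period and group differ, so the two effects have to be weighed against each other.
Al > Br: period and group pull opposite ways; the across-period shift dominates (126 vs 114 pm).
Te > Al: the two effects oppose for this pair; the down-group effect wins (136 vs 126 pm).
Sr > Te: Sr lies to the left of Te in period 5, so the across-period effect alone puts Sr larger.
Rb > Sr: Rb lies to the left of Sr in period 5, so the across-period effect alone puts Rb larger.
Tabulated atomic radius (pm): Al 126, Br 114, Rb 210, Sr 185, Te 136.
So from largest to smallest: Rb > Sr > Te > Al > Br.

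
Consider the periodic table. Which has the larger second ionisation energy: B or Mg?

Consider each +1 ion: B⁺ still has 2 valence electrons; Mg⁺ still has 1 valence electron.
All are still removing valence electrons, so compare the +1 ions as you would atoms: IE_2 generally rises across a period (higher Z_eff) and falls down a group (larger shell), subject to the usual subshell exceptions.
Valence configurations: B⁺ [He]2s², Mg⁺ [Ne]3s¹.
Approximate IE_2 values (kJ/mol): B 2427, Mg 1451.
Hence IE_2: Mg < B.

B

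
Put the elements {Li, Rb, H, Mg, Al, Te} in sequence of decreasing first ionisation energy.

H, Te, Mg, Al, Li, Rb

H is in period 1, group 1; Li is in period 2, group 1; Mg is in period 3, group 2; Al is in period 3, group 13; Rb is in period 5, group 1; Te is in period 5, group 16.
IE₁ increases left→right with effective nuclear charge and decreases top→bottom as the valence shell moves farther out.
Here both period and group differ, so the two effects have to be weighed against each other.
Li > Rb: they share group 1; the group trend gives Li the larger value.
Al > Li: period and group pull opposite ways; the across-period shift dominates (578 vs 520 kJ/mol).
Mg > Al: this pair runs against the simple trend — see the exception note.
Te > Mg: period and group pull opposite ways; the across-period shift dominates (869 vs 738 kJ/mol).
H > Te: the two effects oppose for this pair; the down-group effect wins (1312 vs 869 kJ/mol).
Note the exception: Mg has a higher first ionization energy than Al, contrary to the simple trend — Al's single 3p electron is easier to remove than one from Mg's filled 3s².
Tabulated first ionization energy (kJ/mol): H 1312, Li 520, Mg 738, Al 578, Rb 403, Te 869.
So from highest to lowest: H > Te > Mg > Al > Li > Rb.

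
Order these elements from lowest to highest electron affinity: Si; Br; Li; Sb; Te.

Li < Sb < Si < Te < Br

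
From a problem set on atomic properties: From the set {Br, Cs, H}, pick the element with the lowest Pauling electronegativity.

Cs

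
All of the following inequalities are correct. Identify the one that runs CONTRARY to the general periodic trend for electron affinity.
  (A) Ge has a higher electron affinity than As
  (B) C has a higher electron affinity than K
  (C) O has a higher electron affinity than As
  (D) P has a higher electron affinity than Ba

The general trend: electron affinity increases across a period and decreases down a group.
(A) Ge (period 4, group 14) vs As (period 4, group 15): the stated order contradicts the simple trend.
(B) C (period 2, group 14) vs K (period 4, group 1): the stated order agrees with the simple trend.
(C) O (period 2, group 16) vs As (period 4, group 15): the stated order agrees with the simple trend.
(D) P (period 3, group 15) vs Ba (period 6, group 2): the stated order agrees with the simple trend.
The exception is (A): adding an electron to As's half-filled 4p³ is unfavourable, so Ge (4p²) has the more exothermic EA.

(A)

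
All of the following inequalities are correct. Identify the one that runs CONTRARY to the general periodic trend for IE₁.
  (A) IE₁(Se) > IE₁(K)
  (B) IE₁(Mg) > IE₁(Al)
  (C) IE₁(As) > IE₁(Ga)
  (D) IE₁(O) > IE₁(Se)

(B)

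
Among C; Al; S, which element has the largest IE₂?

C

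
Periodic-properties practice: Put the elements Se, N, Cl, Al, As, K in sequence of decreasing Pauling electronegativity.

Smaller atoms with higher effective nuclear charge are more electronegative.
Neither a single period nor a single group — weigh both effects.
Al > K: both effects reinforce here, so Al is clearly the higher of the two.
As > Al: the two effects oppose for this pair; the across-period effect wins (2.18 vs 1.61).
Se > As: both are in period 4; the period trend gives Se the larger value.
N > Se: period and group pull opposite ways; the down-group shift dominates (3.04 vs 2.55).
Cl > N: period and group pull opposite ways; the across-period shift dominates (3.16 vs 3.04).
For reference (Pauling): N 3.04, Al 1.61, Cl 3.16, K 0.82, As 2.18, Se 2.55.
So from highest to lowest: Cl > N > Se > As > Al > K.

Cl, N, Se, As, Al, K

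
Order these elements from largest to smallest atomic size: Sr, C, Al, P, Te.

Sr > Te > Al > P > C

C is in period 2, group 14; Al is in period 3, group 13; P is in period 3, group 15; Sr is in period 5, group 2; Te is in period 5, group 16.
Moving right in a period, electrons are added to the same shell under a stronger nuclear pull, so atoms get smaller; moving down, a new shell is opened and atoms get larger.
Here both period and group differ, so the two effects have to be weighed against each other.
P > C: period and group pull opposite ways; the down-group shift dominates (111 vs 75 pm).
Al > P: Al lies to the left of P in period 3, so the across-period effect alone puts Al larger.
Te > Al: the two effects oppose for this pair; the down-group effect wins (136 vs 126 pm).
Sr > Te: Sr lies to the left of Te in period 5, so the across-period effect alone puts Sr larger.
Tabulated atomic radius (pm): C 75, Al 126, P 111, Sr 185, Te 136.
So from largest to smallest: Sr > Te > Al > P > C.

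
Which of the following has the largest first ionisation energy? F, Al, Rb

F

F is in period 2, group 17; Al is in period 3, group 13; Rb is in period 5, group 1.
Across a period the outer electron is held more tightly (higher IE₁); down a group it sits in a higher shell, more shielded, and comes off more easily.
These span different periods and groups, so the two trends combine.
Al > Rb: both effects reinforce here, so Al is clearly the higher of the two.
F > Al: relative to Al, both the across-period and down-group shifts push F's first ionization energy up.
Tabulated first ionization energy (kJ/mol): F 1681, Al 578, Rb 403.
The largest first ionisation energy among these belongs to F.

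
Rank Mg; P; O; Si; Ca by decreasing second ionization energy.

O > P > Si > Mg > Ca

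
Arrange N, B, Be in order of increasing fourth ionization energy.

N < Be < B

Consider each +3 ion: N³⁺ still has 2 valence electrons; B³⁺ is the bare [He] core; Be³⁺ is already 1 electron into the core.
Core electrons are held far more tightly than valence electrons, so Be and B top the IE_4 order.
The numbers (kJ/mol): N 7475, B 25026, Be 21007.
Hence IE_4: N < Be < B.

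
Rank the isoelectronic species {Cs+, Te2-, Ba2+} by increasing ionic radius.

Ba2+ < Cs+ < Te2-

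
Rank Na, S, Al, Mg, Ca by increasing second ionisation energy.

Ca < Mg < Al < S < Na

IE_2 is the cost of taking one more electron from the +1 cation: Na⁺ is the bare [Ne] core; S⁺ still has 5 valence electrons; Al⁺ still has 2 valence electrons; Mg⁺ still has 1 valence electron; Ca⁺ still has 1 valence electron.
Pulling an electron out of a noble-gas core costs far more than removing a remaining valence electron, so Na sits at the high end of IE_2.
Valence configurations: S⁺ [Ne]3s²3p³, Al⁺ [Ne]3s², Mg⁺ [Ne]3s¹, Ca⁺ [Ar]4s¹.
Approximate IE_2 values (kJ/mol): Na 4562, S 2252, Al 1817, Mg 1451, Ca 1145.
So the second ionization energies run Ca < Mg < Al < S < Na.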